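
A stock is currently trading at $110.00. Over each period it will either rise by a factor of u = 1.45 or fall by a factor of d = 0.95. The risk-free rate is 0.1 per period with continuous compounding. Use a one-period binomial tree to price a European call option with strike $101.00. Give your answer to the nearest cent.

$18.61

Risk-neutral probability p = (e^0.1 − 0.95)/(1.45 − 0.95) = 0.1552/0.5000 = 0.3103
Terminal stock prices: S_u = 159.5, S_d = 104.5
Terminal payoffs (S − K): max(58.5, 0) = 58.5, max(3.5, 0) = 3.5
Node 0 (S = 110): V_0 = e^(−0.1)·[0.3103·58.5000 + 0.6897·3.5000] = 18.6114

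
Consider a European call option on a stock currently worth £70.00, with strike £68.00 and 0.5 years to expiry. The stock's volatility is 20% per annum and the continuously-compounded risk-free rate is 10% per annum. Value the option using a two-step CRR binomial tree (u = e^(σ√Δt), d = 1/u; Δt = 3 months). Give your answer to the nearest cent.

£6.93

CRR parameters: u = e^(σ√Δt) = e^(0.2·√0.25) = 1.1052, d = 1/u = 0.9048
Per-period rate: rΔt = 0.1·0.25 = 0.025, so R = e^0.025 = 1.0253
Risk-neutral probability p = (e^0.025 − 0.9048)/(1.1052 − 0.9048) = 0.1205/0.2003 = 0.6014
Terminal stock prices: S_uu = 85.5, S_ud = 70, S_dd = 57.31
Terminal payoffs (S − K): max(17.5, 0) = 17.5, max(2, 0) = 2, max(-10.69, 0) = 0
Node u (S = 77.36): V_u = e^(−0.025)·[0.6014·17.4982 + 0.3986·2.0000] = 11.0409
Node d (S = 63.34): V_d = e^(−0.025)·[0.6014·2.0000 + 0.3986·0.0000] = 1.1731
Node 0 (S = 70): V_0 = e^(−0.025)·[0.6014·11.0409 + 0.3986·1.1731] = 6.9320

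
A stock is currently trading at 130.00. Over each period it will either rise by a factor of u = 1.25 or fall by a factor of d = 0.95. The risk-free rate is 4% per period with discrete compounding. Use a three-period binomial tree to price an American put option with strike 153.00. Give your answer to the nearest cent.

Risk-neutral probability p = (1 + 0.04 − 0.95)/(1.25 − 0.95) = 0.0900/0.3000 = 0.3000
Terminal stock prices: S_uuu = 253.9, S_uud = 193, S_udd = 146.7, S_ddd = 111.5
Terminal payoffs (K − S): max(-100.9, 0) = 0, max(-39.97, 0) = 0, max(6.344, 0) = 6.344, max(41.54, 0) = 41.54
Node uu (S = 203.1): continuation = 1/1.04·[0.3000·0.0000 + 0.7000·0.0000] = 0.0000; exercise value = 0.0000 ≤ continuation, so V_uu = 0.0000
Node ud (S = 154.4): continuation = 1/1.04·[0.3000·0.0000 + 0.7000·6.3438] = 4.2698; exercise value = 0.0000 ≤ continuation, so V_ud = 4.2698
Node dd (S = 117.3): continuation = 1/1.04·[0.3000·6.3438 + 0.7000·41.5413] = 29.7904; exercise value = 35.6750 > continuation, so V_dd = 35.6750 (exercise)
Node u (S = 162.5): continuation = 1/1.04·[0.3000·0.0000 + 0.7000·4.2698] = 2.8739; exercise value = 0.0000 ≤ continuation, so V_u = 2.8739
Node d (S = 123.5): continuation = 1/1.04·[0.3000·4.2698 + 0.7000·35.6750] = 25.2437; exercise value = 29.5000 > continuation, so V_d = 29.5000 (exercise)
Node 0 (S = 130): continuation = 1/1.04·[0.3000·2.8739 + 0.7000·29.5000] = 20.6848; exercise value = 23.0000 > continuation, so V_0 = 23.0000 (exercise)

23.00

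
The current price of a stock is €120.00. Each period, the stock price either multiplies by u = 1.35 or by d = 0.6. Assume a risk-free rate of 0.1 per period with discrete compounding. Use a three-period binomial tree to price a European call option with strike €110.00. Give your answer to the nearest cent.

Risk-neutral probability p = (1 + 0.1 − 0.6)/(1.35 − 0.6) = 0.5000/0.7500 = 0.6667
Terminal stock prices: S_uuu = 295.2, S_uud = 131.2, S_udd = 58.32, S_ddd = 25.92
Terminal payoffs (S − K): max(185.2, 0) = 185.2, max(21.22, 0) = 21.22, max(-51.68, 0) = 0, max(-84.08, 0) = 0
Node uu (S = 218.7): V_uu = 1/1.1·[0.6667·185.2450 + 0.3333·21.2200] = 118.7000
Node ud (S = 97.2): V_ud = 1/1.1·[0.6667·21.2200 + 0.3333·0.0000] = 12.8606
Node dd (S = 43.2): V_dd = 1/1.1·[0.6667·0.0000 + 0.3333·0.0000] = 0.0000
Node u (S = 162): V_u = 1/1.1·[0.6667·118.7000 + 0.3333·12.8606] = 75.8365
Node d (S = 72): V_d = 1/1.1·[0.6667·12.8606 + 0.3333·0.0000] = 7.7943
Node 0 (S = 120): V_0 = 1/1.1·[0.6667·75.8365 + 0.3333·7.7943] = 48.3235

€48.32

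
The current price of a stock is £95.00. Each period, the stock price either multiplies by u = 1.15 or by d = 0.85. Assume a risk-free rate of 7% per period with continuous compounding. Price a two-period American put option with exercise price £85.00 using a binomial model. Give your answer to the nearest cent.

£1.02

Risk-neutral probability p = (e^0.07 − 0.85)/(1.15 − 0.85) = 0.2225/0.3000 = 0.7417
Terminal stock prices: S_uu = 125.6, S_ud = 92.86, S_dd = 68.64
Terminal payoffs (K − S): max(-40.64, 0) = 0, max(-7.862, 0) = 0, max(16.36, 0) = 16.36
Node u (S = 109.2): continuation = e^(−0.07)·[0.7417·0.0000 + 0.2583·0.0000] = 0.0000; exercise value = 0.0000 ≤ continuation, so V_u = 0.0000
Node d (S = 80.75): continuation = e^(−0.07)·[0.7417·0.0000 + 0.2583·16.3625] = 3.9408; exercise value = 4.2500 > continuation, so V_d = 4.2500 (exercise)
Node 0 (S = 95): continuation = e^(−0.07)·[0.7417·0.0000 + 0.2583·4.2500] = 1.0236; exercise value = 0.0000 ≤ continuation, so V_0 = 1.0236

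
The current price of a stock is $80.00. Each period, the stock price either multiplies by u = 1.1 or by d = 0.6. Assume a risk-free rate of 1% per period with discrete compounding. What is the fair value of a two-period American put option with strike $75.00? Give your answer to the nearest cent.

$8.02

Risk-neutral probability p = (1 + 0.01 − 0.6)/(1.1 − 0.6) = 0.4100/0.5000 = 0.8200
Terminal stock prices: S_uu = 96.8, S_ud = 52.8, S_dd = 28.8
Terminal payoffs (K − S): max(-21.8, 0) = 0, max(22.2, 0) = 22.2, max(46.2, 0) = 46.2
Node u (S = 88): continuation = 1/1.01·[0.8200·0.0000 + 0.1800·22.2000] = 3.9564; exercise value = 0.0000 ≤ continuation, so V_u = 3.9564
Node d (S = 48): continuation = 1/1.01·[0.8200·22.2000 + 0.1800·46.2000] = 26.2574; exercise value = 27.0000 > continuation, so V_d = 27.0000 (exercise)
Node 0 (S = 80): continuation = 1/1.01·[0.8200·3.9564 + 0.1800·27.0000] = 8.0240; exercise value = 0.0000 ≤ continuation, so V_0 = 8.0240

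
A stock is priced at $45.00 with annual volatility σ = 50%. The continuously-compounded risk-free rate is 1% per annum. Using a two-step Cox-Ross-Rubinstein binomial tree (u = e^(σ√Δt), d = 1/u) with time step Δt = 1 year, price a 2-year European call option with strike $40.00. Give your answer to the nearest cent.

$14.42

CRR parameters: u = e^(σ√Δt) = e^(0.5·√1) = 1.6487, d = 1/u = 0.6065
Per-period rate: rΔt = 0.01·1 = 0.01, so R = e^0.01 = 1.0101
Risk-neutral probability p = (e^0.01 − 0.6065)/(1.6487 − 0.6065) = 0.4035/1.0422 = 0.3872
Terminal stock prices: S_uu = 122.3, S_ud = 45, S_dd = 16.55
Terminal payoffs (S − K): max(82.32, 0) = 82.32, max(5, 0) = 5, max(-23.45, 0) = 0
Node u (S = 74.19): V_u = e^(−0.01)·[0.3872·82.3227 + 0.6128·5.0000] = 34.5905
Node d (S = 27.29): V_d = e^(−0.01)·[0.3872·5.0000 + 0.6128·0.0000] = 1.9167
Node 0 (S = 45): V_0 = e^(−0.01)·[0.3872·34.5905 + 0.6128·1.9167] = 14.4225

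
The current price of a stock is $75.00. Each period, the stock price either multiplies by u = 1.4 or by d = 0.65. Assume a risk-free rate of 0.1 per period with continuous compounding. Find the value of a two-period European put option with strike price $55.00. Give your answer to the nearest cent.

Risk-neutral probability p = (e^0.1 − 0.65)/(1.4 − 0.65) = 0.4552/0.7500 = 0.6069
Terminal stock prices: S_uu = 147, S_ud = 68.25, S_dd = 31.69
Terminal payoffs (K − S): max(-92, 0) = 0, max(-13.25, 0) = 0, max(23.31, 0) = 23.31
Node u (S = 105): V_u = e^(−0.1)·[0.6069·0.0000 + 0.3931·0.0000] = 0.0000
Node d (S = 48.75): V_d = e^(−0.1)·[0.6069·0.0000 + 0.3931·23.3125] = 8.2922
Node 0 (S = 75): V_0 = e^(−0.1)·[0.6069·0.0000 + 0.3931·8.2922] = 2.9495

$2.95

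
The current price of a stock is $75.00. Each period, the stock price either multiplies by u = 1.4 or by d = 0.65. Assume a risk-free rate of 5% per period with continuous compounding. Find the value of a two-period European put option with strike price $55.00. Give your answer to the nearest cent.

Risk-neutral probability p = (e^0.05 − 0.65)/(1.4 − 0.65) = 0.4013/0.7500 = 0.5350
Terminal stock prices: S_uu = 147, S_ud = 68.25, S_dd = 31.69
Terminal payoffs (K − S): max(-92, 0) = 0, max(-13.25, 0) = 0, max(23.31, 0) = 23.31
Node u (S = 105): V_u = e^(−0.05)·[0.5350·0.0000 + 0.4650·0.0000] = 0.0000
Node d (S = 48.75): V_d = e^(−0.05)·[0.5350·0.0000 + 0.4650·23.3125] = 10.3110
Node 0 (S = 75): V_0 = e^(−0.05)·[0.5350·0.0000 + 0.4650·10.3110] = 4.5605

$4.56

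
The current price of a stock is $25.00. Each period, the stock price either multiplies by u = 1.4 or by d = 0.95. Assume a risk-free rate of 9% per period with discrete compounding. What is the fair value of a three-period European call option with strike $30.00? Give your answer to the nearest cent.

Risk-neutral probability p = (1 + 0.09 − 0.95)/(1.4 − 0.95) = 0.1400/0.4500 = 0.3111
Terminal stock prices: S_uuu = 68.6, S_uud = 46.55, S_udd = 31.59, S_ddd = 21.43
Terminal payoffs (S − K): max(38.6, 0) = 38.6, max(16.55, 0) = 16.55, max(1.587, 0) = 1.587, max(-8.566, 0) = 0
Node uu (S = 49): V_uu = 1/1.09·[0.3111·38.6000 + 0.6889·16.5500] = 21.4771
Node ud (S = 33.25): V_ud = 1/1.09·[0.3111·16.5500 + 0.6889·1.5875] = 5.7271
Node dd (S = 22.56): V_dd = 1/1.09·[0.3111·1.5875 + 0.6889·0.0000] = 0.4531
Node u (S = 35): V_u = 1/1.09·[0.3111·21.4771 + 0.6889·5.7271] = 9.7496
Node d (S = 23.75): V_d = 1/1.09·[0.3111·5.7271 + 0.6889·0.4531] = 1.9210
Node 0 (S = 25): V_0 = 1/1.09·[0.3111·9.7496 + 0.6889·1.9210] = 3.9969

$4.00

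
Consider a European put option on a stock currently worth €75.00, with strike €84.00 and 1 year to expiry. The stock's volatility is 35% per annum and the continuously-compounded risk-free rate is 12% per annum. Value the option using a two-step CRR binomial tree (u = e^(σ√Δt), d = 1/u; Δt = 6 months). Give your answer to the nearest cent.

€10.44

CRR parameters: u = e^(σ√Δt) = e^(0.35·√0.5) = 1.2808, d = 1/u = 0.7808
Per-period rate: rΔt = 0.12·0.5 = 0.06, so R = e^0.06 = 1.0618
Risk-neutral probability p = (e^0.06 − 0.7808)/(1.2808 − 0.7808) = 0.2811/0.5000 = 0.5621
Terminal stock prices: S_uu = 123, S_ud = 75, S_dd = 45.72
Terminal payoffs (K − S): max(-39.03, 0) = 0, max(9, 0) = 9, max(38.28, 0) = 38.28
Node u (S = 96.06): V_u = e^(−0.06)·[0.5621·0.0000 + 0.4379·9.0000] = 3.7116
Node d (S = 58.56): V_d = e^(−0.06)·[0.5621·9.0000 + 0.4379·38.2810] = 20.5512
Node 0 (S = 75): V_0 = e^(−0.06)·[0.5621·3.7116 + 0.4379·20.5512] = 10.4400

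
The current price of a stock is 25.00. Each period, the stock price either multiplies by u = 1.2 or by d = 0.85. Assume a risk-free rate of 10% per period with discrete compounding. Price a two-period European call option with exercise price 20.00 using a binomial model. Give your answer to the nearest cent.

Risk-neutral probability p = (1 + 0.1 − 0.85)/(1.2 − 0.85) = 0.2500/0.3500 = 0.7143
Terminal stock prices: S_uu = 36, S_ud = 25.5, S_dd = 18.06
Terminal payoffs (S − K): max(16, 0) = 16, max(5.5, 0) = 5.5, max(-1.938, 0) = 0
Node u (S = 30): V_u = 1/1.1·[0.7143·16.0000 + 0.2857·5.5000] = 11.8182
Node d (S = 21.25): V_d = 1/1.1·[0.7143·5.5000 + 0.2857·0.0000] = 3.5714
Node 0 (S = 25): V_0 = 1/1.1·[0.7143·11.8182 + 0.2857·3.5714] = 8.6018

8.60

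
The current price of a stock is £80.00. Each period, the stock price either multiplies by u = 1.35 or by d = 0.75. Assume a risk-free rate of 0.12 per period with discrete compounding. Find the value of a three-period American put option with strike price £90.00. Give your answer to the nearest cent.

£12.15

Risk-neutral probability p = (1 + 0.12 − 0.75)/(1.35 − 0.75) = 0.3700/0.6000 = 0.6167
Terminal stock prices: S_uuu = 196.8, S_uud = 109.4, S_udd = 60.75, S_ddd = 33.75
Terminal payoffs (K − S): max(-106.8, 0) = 0, max(-19.35, 0) = 0, max(29.25, 0) = 29.25, max(56.25, 0) = 56.25
Node uu (S = 145.8): continuation = 1/1.12·[0.6167·0.0000 + 0.3833·0.0000] = 0.0000; exercise value = 0.0000 ≤ continuation, so V_uu = 0.0000
Node ud (S = 81): continuation = 1/1.12·[0.6167·0.0000 + 0.3833·29.2500] = 10.0112; exercise value = 9.0000 ≤ continuation, so V_ud = 10.0112
Node dd (S = 45): continuation = 1/1.12·[0.6167·29.2500 + 0.3833·56.2500] = 35.3571; exercise value = 45.0000 > continuation, so V_dd = 45.0000 (exercise)
Node u (S = 108): continuation = 1/1.12·[0.6167·0.0000 + 0.3833·10.0112] = 3.4264; exercise value = 0.0000 ≤ continuation, so V_u = 3.4264
Node d (S = 60): continuation = 1/1.12·[0.6167·10.0112 + 0.3833·45.0000] = 20.9139; exercise value = 30.0000 > continuation, so V_d = 30.0000 (exercise)
Node 0 (S = 80): continuation = 1/1.12·[0.6167·3.4264 + 0.3833·30.0000] = 12.1544; exercise value = 10.0000 ≤ continuation, so V_0 = 12.1544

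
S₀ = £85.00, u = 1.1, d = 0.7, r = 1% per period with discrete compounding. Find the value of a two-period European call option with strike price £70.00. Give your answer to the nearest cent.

Risk-neutral probability p = (1 + 0.01 − 0.7)/(1.1 − 0.7) = 0.3100/0.4000 = 0.7750
Terminal stock prices: S_uu = 102.9, S_ud = 65.45, S_dd = 41.65
Terminal payoffs (S − K): max(32.85, 0) = 32.85, max(-4.55, 0) = 0, max(-28.35, 0) = 0
Node u (S = 93.5): V_u = 1/1.01·[0.7750·32.8500 + 0.2250·0.0000] = 25.2067
Node d (S = 59.5): V_d = 1/1.01·[0.7750·0.0000 + 0.2250·0.0000] = 0.0000
Node 0 (S = 85): V_0 = 1/1.01·[0.7750·25.2067 + 0.2250·0.0000] = 19.3418

£19.34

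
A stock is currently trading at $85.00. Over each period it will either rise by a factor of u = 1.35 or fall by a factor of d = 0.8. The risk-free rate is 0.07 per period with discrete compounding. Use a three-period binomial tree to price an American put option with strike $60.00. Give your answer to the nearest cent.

$1.77

Risk-neutral probability p = (1 + 0.07 − 0.8)/(1.35 − 0.8) = 0.2700/0.5500 = 0.4909
Terminal stock prices: S_uuu = 209.1, S_uud = 123.9, S_udd = 73.44, S_ddd = 43.52
Terminal payoffs (K − S): max(-149.1, 0) = 0, max(-63.93, 0) = 0, max(-13.44, 0) = 0, max(16.48, 0) = 16.48
Node uu (S = 154.9): continuation = 1/1.07·[0.4909·0.0000 + 0.5091·0.0000] = 0.0000; exercise value = 0.0000 ≤ continuation, so V_uu = 0.0000
Node ud (S = 91.8): continuation = 1/1.07·[0.4909·0.0000 + 0.5091·0.0000] = 0.0000; exercise value = 0.0000 ≤ continuation, so V_ud = 0.0000
Node dd (S = 54.4): continuation = 1/1.07·[0.4909·0.0000 + 0.5091·16.4800] = 7.8410; exercise value = 5.6000 ≤ continuation, so V_dd = 7.8410
Node u (S = 114.8): continuation = 1/1.07·[0.4909·0.0000 + 0.5091·0.0000] = 0.0000; exercise value = 0.0000 ≤ continuation, so V_u = 0.0000
Node d (S = 68): continuation = 1/1.07·[0.4909·0.0000 + 0.5091·7.8410] = 3.7306; exercise value = 0.0000 ≤ continuation, so V_d = 3.7306
Node 0 (S = 85): continuation = 1/1.07·[0.4909·0.0000 + 0.5091·3.7306] = 1.7750; exercise value = 0.0000 ≤ continuation, so V_0 = 1.7750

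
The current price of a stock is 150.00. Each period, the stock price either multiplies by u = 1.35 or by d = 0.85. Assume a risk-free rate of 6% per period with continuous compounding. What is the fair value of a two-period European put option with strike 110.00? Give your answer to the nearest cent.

0.48

Risk-neutral probability p = (e^0.06 − 0.85)/(1.35 − 0.85) = 0.2118/0.5000 = 0.4237
Terminal stock prices: S_uu = 273.4, S_ud = 172.1, S_dd = 108.4
Terminal payoffs (K − S): max(-163.4, 0) = 0, max(-62.12, 0) = 0, max(1.625, 0) = 1.625
Node u (S = 202.5): V_u = e^(−0.06)·[0.4237·0.0000 + 0.5763·0.0000] = 0.0000
Node d (S = 127.5): V_d = e^(−0.06)·[0.4237·0.0000 + 0.5763·1.6250] = 0.8820
Node 0 (S = 150): V_0 = e^(−0.06)·[0.4237·0.0000 + 0.5763·0.8820] = 0.4787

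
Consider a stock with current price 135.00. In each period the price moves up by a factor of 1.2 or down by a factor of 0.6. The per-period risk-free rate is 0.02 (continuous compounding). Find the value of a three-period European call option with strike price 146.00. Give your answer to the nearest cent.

Risk-neutral probability p = (e^0.02 − 0.6)/(1.2 − 0.6) = 0.4202/0.6000 = 0.7003
Terminal stock prices: S_uuu = 233.3, S_uud = 116.6, S_udd = 58.32, S_ddd = 29.16
Terminal payoffs (S − K): max(87.28, 0) = 87.28, max(-29.36, 0) = 0, max(-87.68, 0) = 0, max(-116.8, 0) = 0
Node uu (S = 194.4): V_uu = e^(−0.02)·[0.7003·87.2800 + 0.2997·0.0000] = 59.9149
Node ud (S = 97.2): V_ud = e^(−0.02)·[0.7003·0.0000 + 0.2997·0.0000] = 0.0000
Node dd (S = 48.6): V_dd = e^(−0.02)·[0.7003·0.0000 + 0.2997·0.0000] = 0.0000
Node u (S = 162): V_u = e^(−0.02)·[0.7003·59.9149 + 0.2997·0.0000] = 41.1297
Node d (S = 81): V_d = e^(−0.02)·[0.7003·0.0000 + 0.2997·0.0000] = 0.0000
Node 0 (S = 135): V_0 = e^(−0.02)·[0.7003·41.1297 + 0.2997·0.0000] = 28.2342

28.23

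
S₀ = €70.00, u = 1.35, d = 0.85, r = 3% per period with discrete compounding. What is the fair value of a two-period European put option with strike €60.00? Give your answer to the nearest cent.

Risk-neutral probability p = (1 + 0.03 − 0.85)/(1.35 − 0.85) = 0.1800/0.5000 = 0.3600
Terminal stock prices: S_uu = 127.6, S_ud = 80.33, S_dd = 50.57
Terminal payoffs (K − S): max(-67.58, 0) = 0, max(-20.33, 0) = 0, max(9.425, 0) = 9.425
Node u (S = 94.5): V_u = 1/1.03·[0.3600·0.0000 + 0.6400·0.0000] = 0.0000
Node d (S = 59.5): V_d = 1/1.03·[0.3600·0.0000 + 0.6400·9.4250] = 5.8563
Node 0 (S = 70): V_0 = 1/1.03·[0.3600·0.0000 + 0.6400·5.8563] = 3.6389

€3.64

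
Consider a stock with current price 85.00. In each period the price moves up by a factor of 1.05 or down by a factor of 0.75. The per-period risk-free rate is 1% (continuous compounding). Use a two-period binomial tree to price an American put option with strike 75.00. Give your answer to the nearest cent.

2.40

Risk-neutral probability p = (e^0.01 − 0.75)/(1.05 − 0.75) = 0.2601/0.3000 = 0.8668
Terminal stock prices: S_uu = 93.71, S_ud = 66.94, S_dd = 47.81
Terminal payoffs (K − S): max(-18.71, 0) = 0, max(8.062, 0) = 8.062, max(27.19, 0) = 27.19
Node u (S = 89.25): continuation = e^(−0.01)·[0.8668·0.0000 + 0.1332·8.0625] = 1.0630; exercise value = 0.0000 ≤ continuation, so V_u = 1.0630
Node d (S = 63.75): continuation = e^(−0.01)·[0.8668·8.0625 + 0.1332·27.1875] = 10.5037; exercise value = 11.2500 > continuation, so V_d = 11.2500 (exercise)
Node 0 (S = 85): continuation = e^(−0.01)·[0.8668·1.0630 + 0.1332·11.2500] = 2.3955; exercise value = 0.0000 ≤ continuation, so V_0 = 2.3955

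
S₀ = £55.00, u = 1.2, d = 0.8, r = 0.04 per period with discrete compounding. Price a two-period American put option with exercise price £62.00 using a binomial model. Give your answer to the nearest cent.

Risk-neutral probability p = (1 + 0.04 − 0.8)/(1.2 − 0.8) = 0.2400/0.4000 = 0.6000
Terminal stock prices: S_uu = 79.2, S_ud = 52.8, S_dd = 35.2
Terminal payoffs (K − S): max(-17.2, 0) = 0, max(9.2, 0) = 9.2, max(26.8, 0) = 26.8
Node u (S = 66): continuation = 1/1.04·[0.6000·0.0000 + 0.4000·9.2000] = 3.5385; exercise value = 0.0000 ≤ continuation, so V_u = 3.5385
Node d (S = 44): continuation = 1/1.04·[0.6000·9.2000 + 0.4000·26.8000] = 15.6154; exercise value = 18.0000 > continuation, so V_d = 18.0000 (exercise)
Node 0 (S = 55): continuation = 1/1.04·[0.6000·3.5385 + 0.4000·18.0000] = 8.9645; exercise value = 7.0000 ≤ continuation, so V_0 = 8.9645

£8.96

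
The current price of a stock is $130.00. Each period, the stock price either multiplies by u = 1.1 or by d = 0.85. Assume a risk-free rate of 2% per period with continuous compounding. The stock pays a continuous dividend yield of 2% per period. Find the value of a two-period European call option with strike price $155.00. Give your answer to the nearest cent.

Per-period risk-free factor R = e^0.02 = 1.0202; dividend-adjusted growth = e^(0.02−0.02) = 1.0000.
Risk-neutral probability p = (1.0000 − 0.85)/(1.1 − 0.85) = 0.1500/0.2500 = 0.6000
Terminal stock prices: S_uu = 157.3, S_ud = 121.5, S_dd = 93.92
Terminal payoffs (S − K): max(2.3, 0) = 2.3, max(-33.45, 0) = 0, max(-61.08, 0) = 0
Node u (S = 143): V_u = e^(−0.02)·[0.6000·2.3000 + 0.4000·0.0000] = 1.3527
Node d (S = 110.5): V_d = e^(−0.02)·[0.6000·0.0000 + 0.4000·0.0000] = 0.0000
Node 0 (S = 130): V_0 = e^(−0.02)·[0.6000·1.3527 + 0.4000·0.0000] = 0.7955

$0.80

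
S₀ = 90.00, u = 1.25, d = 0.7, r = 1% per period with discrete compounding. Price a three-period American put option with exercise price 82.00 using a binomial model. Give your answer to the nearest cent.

Risk-neutral probability p = (1 + 0.01 − 0.7)/(1.25 − 0.7) = 0.3100/0.5500 = 0.5636
Terminal stock prices: S_uuu = 175.8, S_uud = 98.44, S_udd = 55.12, S_ddd = 30.87
Terminal payoffs (K − S): max(-93.78, 0) = 0, max(-16.44, 0) = 0, max(26.88, 0) = 26.88, max(51.13, 0) = 51.13
Node uu (S = 140.6): continuation = 1/1.01·[0.5636·0.0000 + 0.4364·0.0000] = 0.0000; exercise value = 0.0000 ≤ continuation, so V_uu = 0.0000
Node ud (S = 78.75): continuation = 1/1.01·[0.5636·0.0000 + 0.4364·26.8750] = 11.6112; exercise value = 3.2500 ≤ continuation, so V_ud = 11.6112
Node dd (S = 44.1): continuation = 1/1.01·[0.5636·26.8750 + 0.4364·51.1300] = 37.0881; exercise value = 37.9000 > continuation, so V_dd = 37.9000 (exercise)
Node u (S = 112.5): continuation = 1/1.01·[0.5636·0.0000 + 0.4364·11.6112] = 5.0165; exercise value = 0.0000 ≤ continuation, so V_u = 5.0165
Node d (S = 63): continuation = 1/1.01·[0.5636·11.6112 + 0.4364·37.9000] = 22.8541; exercise value = 19.0000 ≤ continuation, so V_d = 22.8541
Node 0 (S = 90): continuation = 1/1.01·[0.5636·5.0165 + 0.4364·22.8541] = 12.6735; exercise value = 0.0000 ≤ continuation, so V_0 = 12.6735

12.67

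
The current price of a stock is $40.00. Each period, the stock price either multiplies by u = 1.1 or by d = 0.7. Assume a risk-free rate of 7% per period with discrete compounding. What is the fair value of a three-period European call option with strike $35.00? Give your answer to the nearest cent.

Risk-neutral probability p = (1 + 0.07 − 0.7)/(1.1 − 0.7) = 0.3700/0.4000 = 0.9250
Terminal stock prices: S_uuu = 53.24, S_uud = 33.88, S_udd = 21.56, S_ddd = 13.72
Terminal payoffs (S − K): max(18.24, 0) = 18.24, max(-1.12, 0) = 0, max(-13.44, 0) = 0, max(-21.28, 0) = 0
Node uu (S = 48.4): V_uu = 1/1.07·[0.9250·18.2400 + 0.0750·0.0000] = 15.7682
Node ud (S = 30.8): V_ud = 1/1.07·[0.9250·0.0000 + 0.0750·0.0000] = 0.0000
Node dd (S = 19.6): V_dd = 1/1.07·[0.9250·0.0000 + 0.0750·0.0000] = 0.0000
Node u (S = 44): V_u = 1/1.07·[0.9250·15.7682 + 0.0750·0.0000] = 13.6314
Node d (S = 28): V_d = 1/1.07·[0.9250·0.0000 + 0.0750·0.0000] = 0.0000
Node 0 (S = 40): V_0 = 1/1.07·[0.9250·13.6314 + 0.0750·0.0000] = 11.7842

$11.78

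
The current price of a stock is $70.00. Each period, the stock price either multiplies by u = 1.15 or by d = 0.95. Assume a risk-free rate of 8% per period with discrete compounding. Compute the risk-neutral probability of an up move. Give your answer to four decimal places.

p = 0.6500

Risk-neutral probability p = (1 + 0.08 − 0.95)/(1.15 − 0.95) = 0.1300/0.2000 = 0.6500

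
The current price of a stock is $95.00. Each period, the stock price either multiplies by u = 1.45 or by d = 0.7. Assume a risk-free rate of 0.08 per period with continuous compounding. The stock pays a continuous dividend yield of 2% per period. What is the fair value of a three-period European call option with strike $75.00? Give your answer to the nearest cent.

Per-period risk-free factor R = e^0.08 = 1.0833; dividend-adjusted growth = e^(0.08−0.02) = 1.0618.
Risk-neutral probability p = (1.0618 − 0.7)/(1.45 − 0.7) = 0.3618/0.7500 = 0.4824
Terminal stock prices: S_uuu = 289.6, S_uud = 139.8, S_udd = 67.5, S_ddd = 32.58
Terminal payoffs (S − K): max(214.6, 0) = 214.6, max(64.82, 0) = 64.82, max(-7.503, 0) = 0, max(-42.42, 0) = 0
Node uu (S = 199.7): V_uu = e^(−0.08)·[0.4824·214.6194 + 0.5176·64.8162] = 126.5487
Node ud (S = 96.42): V_ud = e^(−0.08)·[0.4824·64.8162 + 0.5176·0.0000] = 28.8663
Node dd (S = 46.55): V_dd = e^(−0.08)·[0.4824·0.0000 + 0.5176·0.0000] = 0.0000
Node u (S = 137.8): V_u = e^(−0.08)·[0.4824·126.5487 + 0.5176·28.8663] = 70.1504
Node d (S = 66.5): V_d = e^(−0.08)·[0.4824·28.8663 + 0.5176·0.0000] = 12.8558
Node 0 (S = 95): V_0 = e^(−0.08)·[0.4824·70.1504 + 0.5176·12.8558] = 37.3839

$37.38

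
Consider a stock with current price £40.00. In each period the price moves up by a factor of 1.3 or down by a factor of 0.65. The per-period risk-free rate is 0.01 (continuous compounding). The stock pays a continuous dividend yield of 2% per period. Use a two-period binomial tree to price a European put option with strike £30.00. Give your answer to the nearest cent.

£2.92

Per-period risk-free factor R = e^0.01 = 1.0101; dividend-adjusted growth = e^(0.01−0.02) = 0.9900.
Risk-neutral probability p = (0.9900 − 0.65)/(1.3 − 0.65) = 0.3400/0.6500 = 0.5232
Terminal stock prices: S_uu = 67.6, S_ud = 33.8, S_dd = 16.9
Terminal payoffs (K − S): max(-37.6, 0) = 0, max(-3.8, 0) = 0, max(13.1, 0) = 13.1
Node u (S = 52): V_u = e^(−0.01)·[0.5232·0.0000 + 0.4768·0.0000] = 0.0000
Node d (S = 26): V_d = e^(−0.01)·[0.5232·0.0000 + 0.4768·13.1000] = 6.1845
Node 0 (S = 40): V_0 = e^(−0.01)·[0.5232·0.0000 + 0.4768·6.1845] = 2.9197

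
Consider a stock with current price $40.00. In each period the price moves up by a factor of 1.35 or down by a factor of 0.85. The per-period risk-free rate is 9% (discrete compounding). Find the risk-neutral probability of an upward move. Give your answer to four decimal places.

p = 0.4800

Risk-neutral probability p = (1 + 0.09 − 0.85)/(1.35 − 0.85) = 0.2400/0.5000 = 0.4800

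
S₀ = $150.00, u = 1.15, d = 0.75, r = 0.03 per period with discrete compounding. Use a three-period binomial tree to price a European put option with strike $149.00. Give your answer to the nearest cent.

Risk-neutral probability p = (1 + 0.03 − 0.75)/(1.15 − 0.75) = 0.2800/0.4000 = 0.7000
Terminal stock prices: S_uuu = 228.1, S_uud = 148.8, S_udd = 97.03, S_ddd = 63.28
Terminal payoffs (K − S): max(-79.13, 0) = 0, max(0.2188, 0) = 0.2188, max(51.97, 0) = 51.97, max(85.72, 0) = 85.72
Node uu (S = 198.4): V_uu = 1/1.03·[0.7000·0.0000 + 0.3000·0.2188] = 0.0637
Node ud (S = 129.4): V_ud = 1/1.03·[0.7000·0.2188 + 0.3000·51.9688] = 15.2852
Node dd (S = 84.38): V_dd = 1/1.03·[0.7000·51.9688 + 0.3000·85.7188] = 60.2852
Node u (S = 172.5): V_u = 1/1.03·[0.7000·0.0637 + 0.3000·15.2852] = 4.4953
Node d (S = 112.5): V_d = 1/1.03·[0.7000·15.2852 + 0.3000·60.2852] = 27.9468
Node 0 (S = 150): V_0 = 1/1.03·[0.7000·4.4953 + 0.3000·27.9468] = 11.1949

$11.19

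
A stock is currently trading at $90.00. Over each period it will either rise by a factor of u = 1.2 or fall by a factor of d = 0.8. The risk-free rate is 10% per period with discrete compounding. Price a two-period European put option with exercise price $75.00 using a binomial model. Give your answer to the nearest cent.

Risk-neutral probability p = (1 + 0.1 − 0.8)/(1.2 − 0.8) = 0.3000/0.4000 = 0.7500
Terminal stock prices: S_uu = 129.6, S_ud = 86.4, S_dd = 57.6
Terminal payoffs (K − S): max(-54.6, 0) = 0, max(-11.4, 0) = 0, max(17.4, 0) = 17.4
Node u (S = 108): V_u = 1/1.1·[0.7500·0.0000 + 0.2500·0.0000] = 0.0000
Node d (S = 72): V_d = 1/1.1·[0.7500·0.0000 + 0.2500·17.4000] = 3.9545
Node 0 (S = 90): V_0 = 1/1.1·[0.7500·0.0000 + 0.2500·3.9545] = 0.8988

$0.90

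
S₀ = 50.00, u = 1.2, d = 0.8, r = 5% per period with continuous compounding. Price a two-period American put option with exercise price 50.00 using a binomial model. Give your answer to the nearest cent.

Risk-neutral probability p = (e^0.05 − 0.8)/(1.2 − 0.8) = 0.2513/0.4000 = 0.6282
Terminal stock prices: S_uu = 72, S_ud = 48, S_dd = 32
Terminal payoffs (K − S): max(-22, 0) = 0, max(2, 0) = 2, max(18, 0) = 18
Node u (S = 60): continuation = e^(−0.05)·[0.6282·0.0000 + 0.3718·2.0000] = 0.7074; exercise value = 0.0000 ≤ continuation, so V_u = 0.7074
Node d (S = 40): continuation = e^(−0.05)·[0.6282·2.0000 + 0.3718·18.0000] = 7.5615; exercise value = 10.0000 > continuation, so V_d = 10.0000 (exercise)
Node 0 (S = 50): continuation = e^(−0.05)·[0.6282·0.7074 + 0.3718·10.0000] = 3.9596; exercise value = 0.0000 ≤ continuation, so V_0 = 3.9596

3.96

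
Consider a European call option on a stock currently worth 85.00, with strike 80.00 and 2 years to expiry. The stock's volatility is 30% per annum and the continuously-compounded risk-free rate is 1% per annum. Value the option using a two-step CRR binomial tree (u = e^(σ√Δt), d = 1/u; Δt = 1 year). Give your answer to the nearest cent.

16.76

CRR parameters: u = e^(σ√Δt) = e^(0.3·√1) = 1.3499, d = 1/u = 0.7408
Per-period rate: rΔt = 0.01·1 = 0.01, so R = e^0.01 = 1.0101
Risk-neutral probability p = (e^0.01 − 0.7408)/(1.3499 − 0.7408) = 0.2692/0.6090 = 0.4421
Terminal stock prices: S_uu = 154.9, S_ud = 85, S_dd = 46.65
Terminal payoffs (S − K): max(74.88, 0) = 74.88, max(5, 0) = 5, max(-33.35, 0) = 0
Node u (S = 114.7): V_u = e^(−0.01)·[0.4421·74.8801 + 0.5579·5.0000] = 35.5340
Node d (S = 62.97): V_d = e^(−0.01)·[0.4421·5.0000 + 0.5579·0.0000] = 2.1883
Node 0 (S = 85): V_0 = e^(−0.01)·[0.4421·35.5340 + 0.5579·2.1883] = 16.7606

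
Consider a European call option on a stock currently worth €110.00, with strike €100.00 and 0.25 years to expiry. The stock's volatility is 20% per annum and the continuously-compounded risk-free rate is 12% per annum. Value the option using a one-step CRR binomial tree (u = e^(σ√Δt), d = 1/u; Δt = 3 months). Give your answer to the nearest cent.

CRR parameters: u = e^(σ√Δt) = e^(0.2·√0.25) = 1.1052, d = 1/u = 0.9048
Per-period rate: rΔt = 0.12·0.25 = 0.03, so R = e^0.03 = 1.0305
Risk-neutral probability p = (e^0.03 − 0.9048)/(1.1052 − 0.9048) = 0.1256/0.2003 = 0.6270
Terminal stock prices: S_u = 121.6, S_d = 99.53
Terminal payoffs (S − K): max(21.57, 0) = 21.57, max(-0.4679, 0) = 0
Node 0 (S = 110): V_0 = e^(−0.03)·[0.6270·21.5688 + 0.3730·0.0000] = 13.1248

€13.12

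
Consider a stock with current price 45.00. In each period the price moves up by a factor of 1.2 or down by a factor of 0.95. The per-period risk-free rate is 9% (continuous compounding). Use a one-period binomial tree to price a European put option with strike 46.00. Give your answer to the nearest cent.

Risk-neutral probability p = (e^0.09 − 0.95)/(1.2 − 0.95) = 0.1442/0.2500 = 0.5767
Terminal stock prices: S_u = 54, S_d = 42.75
Terminal payoffs (K − S): max(-8, 0) = 0, max(3.25, 0) = 3.25
Node 0 (S = 45): V_0 = e^(−0.09)·[0.5767·0.0000 + 0.4233·3.2500] = 1.2573

1.26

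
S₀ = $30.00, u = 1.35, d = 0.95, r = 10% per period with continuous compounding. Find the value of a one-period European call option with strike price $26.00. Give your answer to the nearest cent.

$6.47

Risk-neutral probability p = (e^0.1 − 0.95)/(1.35 − 0.95) = 0.1552/0.4000 = 0.3879
Terminal stock prices: S_u = 40.5, S_d = 28.5
Terminal payoffs (S − K): max(14.5, 0) = 14.5, max(2.5, 0) = 2.5
Node 0 (S = 30): V_0 = e^(−0.1)·[0.3879·14.5000 + 0.6121·2.5000] = 6.4742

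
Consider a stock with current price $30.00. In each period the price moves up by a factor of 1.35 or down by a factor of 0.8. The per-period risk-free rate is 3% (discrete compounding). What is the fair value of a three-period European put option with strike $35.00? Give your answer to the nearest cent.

$7.07

Risk-neutral probability p = (1 + 0.03 − 0.8)/(1.35 − 0.8) = 0.2300/0.5500 = 0.4182
Terminal stock prices: S_uuu = 73.81, S_uud = 43.74, S_udd = 25.92, S_ddd = 15.36
Terminal payoffs (K − S): max(-38.81, 0) = 0, max(-8.74, 0) = 0, max(9.08, 0) = 9.08, max(19.64, 0) = 19.64
Node uu (S = 54.68): V_uu = 1/1.03·[0.4182·0.0000 + 0.5818·0.0000] = 0.0000
Node ud (S = 32.4): V_ud = 1/1.03·[0.4182·0.0000 + 0.5818·9.0800] = 5.1290
Node dd (S = 19.2): V_dd = 1/1.03·[0.4182·9.0800 + 0.5818·19.6400] = 14.7806
Node u (S = 40.5): V_u = 1/1.03·[0.4182·0.0000 + 0.5818·5.1290] = 2.8973
Node d (S = 24): V_d = 1/1.03·[0.4182·5.1290 + 0.5818·14.7806] = 10.4315
Node 0 (S = 30): V_0 = 1/1.03·[0.4182·2.8973 + 0.5818·10.4315] = 7.0688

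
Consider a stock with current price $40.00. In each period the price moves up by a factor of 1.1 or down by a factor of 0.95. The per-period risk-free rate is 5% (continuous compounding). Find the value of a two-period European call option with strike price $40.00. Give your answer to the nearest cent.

$4.18

Risk-neutral probability p = (e^0.05 − 0.95)/(1.1 − 0.95) = 0.1013/0.1500 = 0.6751
Terminal stock prices: S_uu = 48.4, S_ud = 41.8, S_dd = 36.1
Terminal payoffs (S − K): max(8.4, 0) = 8.4, max(1.8, 0) = 1.8, max(-3.9, 0) = 0
Node u (S = 44): V_u = e^(−0.05)·[0.6751·8.4000 + 0.3249·1.8000] = 5.9508
Node d (S = 38): V_d = e^(−0.05)·[0.6751·1.8000 + 0.3249·0.0000] = 1.1560
Node 0 (S = 40): V_0 = e^(−0.05)·[0.6751·5.9508 + 0.3249·1.1560] = 4.1789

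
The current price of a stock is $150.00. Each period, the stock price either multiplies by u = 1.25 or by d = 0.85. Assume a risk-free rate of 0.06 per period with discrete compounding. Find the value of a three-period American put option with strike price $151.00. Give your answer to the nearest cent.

$12.08

Risk-neutral probability p = (1 + 0.06 − 0.85)/(1.25 − 0.85) = 0.2100/0.4000 = 0.5250
Terminal stock prices: S_uuu = 293, S_uud = 199.2, S_udd = 135.5, S_ddd = 92.12
Terminal payoffs (K − S): max(-142, 0) = 0, max(-48.22, 0) = 0, max(15.53, 0) = 15.53, max(58.88, 0) = 58.88
Node uu (S = 234.4): continuation = 1/1.06·[0.5250·0.0000 + 0.4750·0.0000] = 0.0000; exercise value = 0.0000 ≤ continuation, so V_uu = 0.0000
Node ud (S = 159.4): continuation = 1/1.06·[0.5250·0.0000 + 0.4750·15.5313] = 6.9598; exercise value = 0.0000 ≤ continuation, so V_ud = 6.9598
Node dd (S = 108.4): continuation = 1/1.06·[0.5250·15.5313 + 0.4750·58.8813] = 34.0778; exercise value = 42.6250 > continuation, so V_dd = 42.6250 (exercise)
Node u (S = 187.5): continuation = 1/1.06·[0.5250·0.0000 + 0.4750·6.9598] = 3.1188; exercise value = 0.0000 ≤ continuation, so V_u = 3.1188
Node d (S = 127.5): continuation = 1/1.06·[0.5250·6.9598 + 0.4750·42.6250] = 22.5479; exercise value = 23.5000 > continuation, so V_d = 23.5000 (exercise)
Node 0 (S = 150): continuation = 1/1.06·[0.5250·3.1188 + 0.4750·23.5000] = 12.0753; exercise value = 1.0000 ≤ continuation, so V_0 = 12.0753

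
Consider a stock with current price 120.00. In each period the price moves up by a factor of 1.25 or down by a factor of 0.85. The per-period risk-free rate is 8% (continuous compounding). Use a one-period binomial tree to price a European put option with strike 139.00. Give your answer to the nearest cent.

14.24

Risk-neutral probability p = (e^0.08 − 0.85)/(1.25 − 0.85) = 0.2333/0.4000 = 0.5832
Terminal stock prices: S_u = 150, S_d = 102
Terminal payoffs (K − S): max(-11, 0) = 0, max(37, 0) = 37
Node 0 (S = 120): V_0 = e^(−0.08)·[0.5832·0.0000 + 0.4168·37.0000] = 14.2353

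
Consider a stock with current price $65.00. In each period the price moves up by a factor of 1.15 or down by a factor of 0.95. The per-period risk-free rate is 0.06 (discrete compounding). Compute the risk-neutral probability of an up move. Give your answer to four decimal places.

Risk-neutral probability p = (1 + 0.06 − 0.95)/(1.15 − 0.95) = 0.1100/0.2000 = 0.5500

p = 0.5500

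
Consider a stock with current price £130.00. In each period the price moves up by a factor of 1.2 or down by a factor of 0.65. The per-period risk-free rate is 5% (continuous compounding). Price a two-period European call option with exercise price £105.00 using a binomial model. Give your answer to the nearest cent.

Risk-neutral probability p = (e^0.05 − 0.65)/(1.2 − 0.65) = 0.4013/0.5500 = 0.7296
Terminal stock prices: S_uu = 187.2, S_ud = 101.4, S_dd = 54.93
Terminal payoffs (S − K): max(82.2, 0) = 82.2, max(-3.6, 0) = 0, max(-50.07, 0) = 0
Node u (S = 156): V_u = e^(−0.05)·[0.7296·82.2000 + 0.2704·0.0000] = 57.0469
Node d (S = 84.5): V_d = e^(−0.05)·[0.7296·0.0000 + 0.2704·0.0000] = 0.0000
Node 0 (S = 130): V_0 = e^(−0.05)·[0.7296·57.0469 + 0.2704·0.0000] = 39.5907

£39.59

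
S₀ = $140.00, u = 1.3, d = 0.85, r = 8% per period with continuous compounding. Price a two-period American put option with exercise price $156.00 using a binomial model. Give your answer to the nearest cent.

$16.73

Risk-neutral probability p = (e^0.08 − 0.85)/(1.3 − 0.85) = 0.2333/0.4500 = 0.5184
Terminal stock prices: S_uu = 236.6, S_ud = 154.7, S_dd = 101.1
Terminal payoffs (K − S): max(-80.6, 0) = 0, max(1.3, 0) = 1.3, max(54.85, 0) = 54.85
Node u (S = 182): continuation = e^(−0.08)·[0.5184·0.0000 + 0.4816·1.3000] = 0.5779; exercise value = 0.0000 ≤ continuation, so V_u = 0.5779
Node d (S = 119): continuation = e^(−0.08)·[0.5184·1.3000 + 0.4816·54.8500] = 25.0062; exercise value = 37.0000 > continuation, so V_d = 37.0000 (exercise)
Node 0 (S = 140): continuation = e^(−0.08)·[0.5184·0.5779 + 0.4816·37.0000] = 16.7252; exercise value = 16.0000 ≤ continuation, so V_0 = 16.7252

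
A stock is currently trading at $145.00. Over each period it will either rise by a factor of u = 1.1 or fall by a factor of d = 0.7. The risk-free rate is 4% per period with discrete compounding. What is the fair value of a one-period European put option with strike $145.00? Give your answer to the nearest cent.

$6.27

Risk-neutral probability p = (1 + 0.04 − 0.7)/(1.1 − 0.7) = 0.3400/0.4000 = 0.8500
Terminal stock prices: S_u = 159.5, S_d = 101.5
Terminal payoffs (K − S): max(-14.5, 0) = 0, max(43.5, 0) = 43.5
Node 0 (S = 145): V_0 = 1/1.04·[0.8500·0.0000 + 0.1500·43.5000] = 6.2740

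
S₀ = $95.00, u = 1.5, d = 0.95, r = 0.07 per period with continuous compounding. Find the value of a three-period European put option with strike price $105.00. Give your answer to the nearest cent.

$8.96

Risk-neutral probability p = (e^0.07 − 0.95)/(1.5 − 0.95) = 0.1225/0.5500 = 0.2227
Terminal stock prices: S_uuu = 320.6, S_uud = 203.1, S_udd = 128.6, S_ddd = 81.45
Terminal payoffs (K − S): max(-215.6, 0) = 0, max(-98.06, 0) = 0, max(-23.61, 0) = 0, max(23.55, 0) = 23.55
Node uu (S = 213.8): V_uu = e^(−0.07)·[0.2227·0.0000 + 0.7773·0.0000] = 0.0000
Node ud (S = 135.4): V_ud = e^(−0.07)·[0.2227·0.0000 + 0.7773·0.0000] = 0.0000
Node dd (S = 85.74): V_dd = e^(−0.07)·[0.2227·0.0000 + 0.7773·23.5494] = 17.0665
Node u (S = 142.5): V_u = e^(−0.07)·[0.2227·0.0000 + 0.7773·0.0000] = 0.0000
Node d (S = 90.25): V_d = e^(−0.07)·[0.2227·0.0000 + 0.7773·17.0665] = 12.3683
Node 0 (S = 95): V_0 = e^(−0.07)·[0.2227·0.0000 + 0.7773·12.3683] = 8.9634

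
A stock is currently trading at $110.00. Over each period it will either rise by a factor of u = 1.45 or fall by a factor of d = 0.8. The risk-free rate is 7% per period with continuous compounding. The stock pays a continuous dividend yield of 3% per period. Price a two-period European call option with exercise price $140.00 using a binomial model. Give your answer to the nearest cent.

$10.89

Per-period risk-free factor R = e^0.07 = 1.0725; dividend-adjusted growth = e^(0.07−0.03) = 1.0408.
Risk-neutral probability p = (1.0408 − 0.8)/(1.45 − 0.8) = 0.2408/0.6500 = 0.3705
Terminal stock prices: S_uu = 231.3, S_ud = 127.6, S_dd = 70.4
Terminal payoffs (S − K): max(91.28, 0) = 91.28, max(-12.4, 0) = 0, max(-69.6, 0) = 0
Node u (S = 159.5): V_u = e^(−0.07)·[0.3705·91.2750 + 0.6295·0.0000] = 31.5293
Node d (S = 88): V_d = e^(−0.07)·[0.3705·0.0000 + 0.6295·0.0000] = 0.0000
Node 0 (S = 110): V_0 = e^(−0.07)·[0.3705·31.5293 + 0.6295·0.0000] = 10.8912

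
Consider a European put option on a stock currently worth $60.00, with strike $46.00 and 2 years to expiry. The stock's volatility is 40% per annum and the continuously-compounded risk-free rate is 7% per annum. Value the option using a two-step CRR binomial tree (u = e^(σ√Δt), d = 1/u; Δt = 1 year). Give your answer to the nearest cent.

$4.31

CRR parameters: u = e^(σ√Δt) = e^(0.4·√1) = 1.4918, d = 1/u = 0.6703
Per-period rate: rΔt = 0.07·1 = 0.07, so R = e^0.07 = 1.0725
Risk-neutral probability p = (e^0.07 − 0.6703)/(1.4918 − 0.6703) = 0.4022/0.8215 = 0.4896
Terminal stock prices: S_uu = 133.5, S_ud = 60, S_dd = 26.96
Terminal payoffs (K − S): max(-87.53, 0) = 0, max(-14, 0) = 0, max(19.04, 0) = 19.04
Node u (S = 89.51): V_u = e^(−0.07)·[0.4896·0.0000 + 0.5104·0.0000] = 0.0000
Node d (S = 40.22): V_d = e^(−0.07)·[0.4896·0.0000 + 0.5104·19.0403] = 9.0616
Node 0 (S = 60): V_0 = e^(−0.07)·[0.4896·0.0000 + 0.5104·9.0616] = 4.3126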